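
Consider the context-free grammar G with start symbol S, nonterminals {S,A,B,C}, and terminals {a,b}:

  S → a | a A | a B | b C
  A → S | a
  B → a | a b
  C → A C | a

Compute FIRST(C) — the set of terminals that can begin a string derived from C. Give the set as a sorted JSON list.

Compute FIRST by fixpoint:
iter 1:
  A via A→a: +{a}
  B via B→a: +{a}
  C via C→A C: +{a}
  S via S→a: +{a}
  S via S→b C: +{b}
  FIRST(S)={a,b}  FIRST(A)={a}  FIRST(B)={a}  FIRST(C)={a}
iter 2:
  A via A→S: +{b}
  C via C→A C: +{b}
  FIRST(S)={a,b}  FIRST(A)={a,b}  FIRST(B)={a}  FIRST(C)={a,b}
iter 3: (no change)
  FIRST(S)={a,b}  FIRST(A)={a,b}  FIRST(B)={a}  FIRST(C)={a,b}

FIRST(C) = ["a", "b"]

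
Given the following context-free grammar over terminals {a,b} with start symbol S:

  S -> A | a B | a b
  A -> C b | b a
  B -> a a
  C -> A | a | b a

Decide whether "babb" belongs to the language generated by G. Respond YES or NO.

CNF form of G:
  S -> C T0 | T0 T1 | T1 B | T1 T0
  A -> C T0 | T0 T1
  B -> T1 T1
  C -> C T0 | T0 T1 | a
  T0 -> b
  T1 -> a

CYK fill:
  [0..0]={T0}  "b"  orig:{}
  [1..1]={C,T1}  "a"  orig:{C}
  [2..2]={T0}  "b"  orig:{}
  [3..3]={T0}  "b"  orig:{}
  [0..1]={A,C,S}  "ba"
  [1..2]={A,C,S}  "ab"
  [2..3]=∅  "bb"
  [0..2]={A,C,S}  "bab"
  [1..3]={A,C,S}  "abb"
  [0..3]={A,C,S}  "babb"

S ∈ T[0,3] ⇒ YES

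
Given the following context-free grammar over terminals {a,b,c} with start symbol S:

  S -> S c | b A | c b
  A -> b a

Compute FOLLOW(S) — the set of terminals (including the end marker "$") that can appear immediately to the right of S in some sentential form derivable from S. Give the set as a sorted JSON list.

Compute FIRST by fixpoint:
iter 1:
  A via A→b a: +{b}
  S via S→b A: +{b}
  S via S→c b: +{c}
  FIRST[S]={b,c}  FIRST[A]={b}
iter 2: done
  FIRST[S]={b,c}  FIRST[A]={b}

FOLLOW iteration:
FOLLOW(S) := {$}
round 1:
  S→S c: FOLLOW(S) ⊇ FIRST(c) = {c}; new: +{c}
  S→b A: FOLLOW(A) ⊇ FOLLOW(S) ⊇ {$,c}; new: +{$,c}
  S: {$,c}  A: {$,c}
round 2: (stable)
  S: {$,c}  A: {$,c}

FOLLOW(S) = ["$", "c"]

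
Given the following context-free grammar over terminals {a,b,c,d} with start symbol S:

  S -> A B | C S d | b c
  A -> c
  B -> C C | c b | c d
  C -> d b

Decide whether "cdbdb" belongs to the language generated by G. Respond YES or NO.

Convert to CNF:
  S -> A B | C X3 | T1 T0
  A -> c
  B -> C C | T0 T1 | T0 T2
  C -> T2 T1
  T0 -> c
  T1 -> b
  T2 -> d
  X3 -> S T2

CYK fill:
  cell(0,0) c: {A,T0}  orig:{A}
  cell(1,1) d: {T2}  orig:{}
  cell(2,2) b: {T1}  orig:{}
  cell(3,3) d: {T2}  orig:{}
  cell(4,4) b: {T1}  orig:{}
  cell(0,1) cd: {B}
  cell(1,2) db: {C}
  cell(2,3) bd: ∅
  cell(3,4) db: {C}
  cell(0,2) cdb: ∅
  cell(1,3) dbd: ∅
  cell(2,4) bdb: ∅
  cell(0,3) cdbd: ∅
  cell(1,4) dbdb: {B}
  cell(0,4) cdbdb: {S}

S ∈ T[0,4] ⇒ YES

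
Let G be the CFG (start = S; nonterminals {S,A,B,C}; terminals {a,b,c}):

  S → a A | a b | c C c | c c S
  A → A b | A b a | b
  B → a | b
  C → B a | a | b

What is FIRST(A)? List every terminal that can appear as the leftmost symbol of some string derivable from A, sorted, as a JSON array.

FIRST sets, iterate to fixpoint:
[1]
  A via A→b: +{b}
  B via B→a: +{a}
  B via B→b: +{b}
  C via C→B a: +{a,b}
  S via S→a A: +{a}
  S via S→c C c: +{c}
  FIRST(S)={a,c}  FIRST(A)={b}  FIRST(B)={a,b}  FIRST(C)={a,b}
[2] (no change)
  FIRST(S)={a,c}  FIRST(A)={b}  FIRST(B)={a,b}  FIRST(C)={a,b}

FIRST(A) = ["b"]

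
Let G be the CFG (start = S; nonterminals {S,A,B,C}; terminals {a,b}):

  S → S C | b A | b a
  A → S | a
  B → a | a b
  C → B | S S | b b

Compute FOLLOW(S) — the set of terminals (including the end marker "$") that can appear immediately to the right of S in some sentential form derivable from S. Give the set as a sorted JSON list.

FIRST iteration:
[1]
  A via A→a: +{a}
  B via B→a: +{a}
  C via C→B: +{a}
  C via C→b b: +{b}
  S via S→b A: +{b}
  FIRST[S]={b}  FIRST[A]={a}  FIRST[B]={a}  FIRST[C]={a,b}
[2]
  A via A→S: +{b}
  FIRST[S]={b}  FIRST[A]={a,b}  FIRST[B]={a}  FIRST[C]={a,b}
[3] done
  FIRST[S]={b}  FIRST[A]={a,b}  FIRST[B]={a}  FIRST[C]={a,b}

FOLLOW iteration:
initialize: $ ∈ FOLLOW(S)
round 1:
  C→S S: FOLLOW(S) ⊇ FIRST(S) = {b}; new: +{b}
  S→S C: FOLLOW(S) ⊇ FIRST(C) = {a,b}; new: +{a}
  S→S C: FOLLOW(C) ⊇ FOLLOW(S) ⊇ {$,a,b}; new: +{$,a,b}
  S→b A: FOLLOW(A) ⊇ FOLLOW(S) ⊇ {$,a,b}; new: +{$,a,b}
  FOLLOW[S]={$,a,b}  FOLLOW[A]={$,a,b}  FOLLOW[B]={}  FOLLOW[C]={$,a,b}
round 2:
  C→B: FOLLOW(B) ⊇ FOLLOW(C) ⊇ {$,a,b}; new: +{$,a,b}
  FOLLOW[S]={$,a,b}  FOLLOW[A]={$,a,b}  FOLLOW[B]={$,a,b}  FOLLOW[C]={$,a,b}
round 3: — fixpoint
  FOLLOW[S]={$,a,b}  FOLLOW[A]={$,a,b}  FOLLOW[B]={$,a,b}  FOLLOW[C]={$,a,b}

FOLLOW(S) = ["$", "a", "b"]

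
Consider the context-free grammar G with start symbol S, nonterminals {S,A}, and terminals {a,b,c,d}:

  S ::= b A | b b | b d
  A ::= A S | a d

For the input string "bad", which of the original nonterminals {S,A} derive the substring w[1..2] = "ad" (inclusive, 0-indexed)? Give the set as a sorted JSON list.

Convert to CNF:
  S -> T2 A | T2 T1 | T2 T2
  A -> A S | T0 T1
  T0 -> a
  T1 -> d
  T2 -> b

CYK fill, restricted to cells inside w[1..2]:
  cell(1,1) a: {T0}  orig:{}
  cell(2,2) d: {T1}  orig:{}
  cell(1,2) ad: {A}

Original NTs in T[1,2] deriving "ad": ["A"]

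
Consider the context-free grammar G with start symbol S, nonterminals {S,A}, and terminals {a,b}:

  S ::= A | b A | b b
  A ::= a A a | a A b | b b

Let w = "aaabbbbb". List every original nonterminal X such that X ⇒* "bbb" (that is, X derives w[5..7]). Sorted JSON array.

Convert to CNF:
  S -> T0 X4 | T0 X5 | T1 A | T1 T1
  A -> T0 X2 | T0 X3 | T1 T1
  T0 -> a
  T1 -> b
  X2 -> A T0
  X3 -> A T1
  X4 -> A T0
  X5 -> A T1

CYK table (by increasing span) — only the sub-triangle for w[5..7]:
  [5..5]={T1}  "b"  orig:{}
  [6..6]={T1}  "b"  orig:{}
  [7..7]={T1}  "b"  orig:{}
  [5..6]={A,S}  "bb"
  [6..7]={A,S}  "bb"
  [5..7]={S,X3,X5}  "bbb"  orig:{S}

Original NTs in T[5,7] deriving "bbb": ["S"]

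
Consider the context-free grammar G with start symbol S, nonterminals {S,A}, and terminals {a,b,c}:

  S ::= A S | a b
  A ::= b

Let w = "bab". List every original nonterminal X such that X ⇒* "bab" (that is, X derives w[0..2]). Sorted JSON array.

Convert to CNF:
  S -> A S | T0 T1
  A -> b
  T0 -> a
  T1 -> b

Fill CYK table bottom-up, restricted to cells inside w[0..2]:
  T[0,0] 'b' = {A,T1}  orig:{A}
  T[1,1] 'a' = {T0}  orig:{}
  T[2,2] 'b' = {A,T1}  orig:{A}
  T[0,1] 'ba' = ∅
  T[1,2] 'ab' = {S}
  T[0,2] 'bab' = {S}

Original NTs in T[0,2] deriving "bab": ["S"]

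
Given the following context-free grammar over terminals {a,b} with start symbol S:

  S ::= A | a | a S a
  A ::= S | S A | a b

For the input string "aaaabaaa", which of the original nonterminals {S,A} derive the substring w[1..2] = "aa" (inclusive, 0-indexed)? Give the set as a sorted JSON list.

Convert to CNF:
  S -> S A | T0 T1 | T0 X3 | a
  A -> S A | T0 T1 | T0 X2 | a
  T0 -> a
  T1 -> b
  X2 -> S T0
  X3 -> S T0

CYK fill, restricted to cells inside w[1..2]:
  [1..1]={A,S,T0}  "a"  orig:{A,S}
  [2..2]={A,S,T0}  "a"  orig:{A,S}
  [1..2]={A,S,X2,X3}  "aa"  orig:{A,S}

Original NTs in T[1,2] deriving "aa": ["A", "S"]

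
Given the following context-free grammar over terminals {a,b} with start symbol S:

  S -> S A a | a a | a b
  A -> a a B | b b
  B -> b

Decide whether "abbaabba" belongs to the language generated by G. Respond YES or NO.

CNF form of G:
  S -> S X3 | T0 T0 | T0 T1
  A -> T0 X2 | T1 T1
  B -> b
  T0 -> a
  T1 -> b
  X2 -> T0 B
  X3 -> A T0

Fill CYK table bottom-up:
  cell(0,0) a: {T0}  orig:{}
  cell(1,1) b: {B,T1}  orig:{B}
  cell(2,2) b: {B,T1}  orig:{B}
  cell(3,3) a: {T0}  orig:{}
  cell(4,4) a: {T0}  orig:{}
  cell(5,5) b: {B,T1}  orig:{B}
  cell(6,6) b: {B,T1}  orig:{B}
  cell(7,7) a: {T0}  orig:{}
  cell(0,1) ab: {S,X2}  orig:{S}
  cell(1,2) bb: {A}
  cell(2,3) ba: ∅
  cell(3,4) aa: {S}
  cell(4,5) ab: {S,X2}  orig:{S}
  cell(5,6) bb: {A}
  cell(6,7) ba: ∅
  cell(0,2) abb: ∅
  cell(1,3) bba: {X3}  orig:{}
  cell(2,4) baa: ∅
  cell(3,5) aab: {A}
  cell(4,6) abb: ∅
  cell(5,7) bba: {X3}  orig:{}
  cell(0,3) abba: ∅
  cell(1,4) bbaa: ∅
  cell(2,5) baab: ∅
  cell(3,6) aabb: ∅
  cell(4,7) abba: ∅
  cell(0,4) abbaa: ∅
  cell(1,5) bbaab: ∅
  cell(2,6) baabb: ∅
  cell(3,7) aabba: {S}
  cell(0,5) abbaab: ∅
  cell(1,6) bbaabb: ∅
  cell(2,7) baabba: ∅
  cell(0,6) abbaabb: ∅
  cell(1,7) bbaabba: ∅
  cell(0,7) abbaabba: ∅

S ∉ T[0,7] ⇒ NO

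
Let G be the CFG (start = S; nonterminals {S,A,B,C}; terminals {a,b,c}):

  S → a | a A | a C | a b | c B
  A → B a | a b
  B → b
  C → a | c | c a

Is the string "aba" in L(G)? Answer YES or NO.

CNF form of G:
  S -> T0 A | T0 C | T0 T1 | T2 B | a
  A -> B T0 | T0 T1
  B -> b
  C -> T2 T0 | a | c
  T0 -> a
  T1 -> b
  T2 -> c

CYK table (by increasing span):
  T[0,0] 'a' = {C,S,T0}  orig:{C,S}
  T[1,1] 'b' = {B,T1}  orig:{B}
  T[2,2] 'a' = {C,S,T0}  orig:{C,S}
  T[0,1] 'ab' = {A,S}
  T[1,2] 'ba' = {A}
  T[0,2] 'aba' = {S}

S ∈ T[0,2] ⇒ YES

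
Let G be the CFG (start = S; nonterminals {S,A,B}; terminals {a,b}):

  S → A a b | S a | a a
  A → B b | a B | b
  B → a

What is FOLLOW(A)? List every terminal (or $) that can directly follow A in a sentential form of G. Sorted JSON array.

Compute FIRST by fixpoint:
[1]
  A via A→a B: +{a}
  A via A→b: +{b}
  B via B→a: +{a}
  S via S→A a b: +{a,b}
  FIRST[S]={a,b}  FIRST[A]={a,b}  FIRST[B]={a}
[2] done
  FIRST[S]={a,b}  FIRST[A]={a,b}  FIRST[B]={a}

FOLLOW sets:
initialize: $ ∈ FOLLOW(S)
[1]
  A→B b: FOLLOW(B) ⊇ FIRST(b) = {b}; new: +{b}
  S→A a b: FOLLOW(A) ⊇ FIRST(a) = {a}; new: +{a}
  S→S a: FOLLOW(S) ⊇ FIRST(a) = {a}; new: +{a}
  FOLLOW(S)={$,a}  FOLLOW(A)={a}  FOLLOW(B)={b}
[2]
  A→a B: FOLLOW(B) ⊇ FOLLOW(A) ⊇ {a}; new: +{a}
  FOLLOW(S)={$,a}  FOLLOW(A)={a}  FOLLOW(B)={a,b}
[3] (stable)
  FOLLOW(S)={$,a}  FOLLOW(A)={a}  FOLLOW(B)={a,b}

FOLLOW(A) = ["a"]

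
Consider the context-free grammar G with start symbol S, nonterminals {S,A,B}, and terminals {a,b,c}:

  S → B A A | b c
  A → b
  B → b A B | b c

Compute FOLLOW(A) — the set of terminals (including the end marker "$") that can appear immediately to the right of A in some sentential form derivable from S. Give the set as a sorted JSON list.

Compute FIRST by fixpoint:
[1]
  A via A→b: +{b}
  B via B→b A B: +{b}
  S via S→B A A: +{b}
  S: {b}  A: {b}  B: {b}
[2] (stable)
  S: {b}  A: {b}  B: {b}

FOLLOW sets:
FOLLOW(S) := {$}
iter 1:
  B→b A B: FOLLOW(A) ⊇ FIRST(B) = {b}; new: +{b}
  S→B A A: FOLLOW(B) ⊇ FIRST(A) = {b}; new: +{b}
  S→B A A: FOLLOW(A) ⊇ FOLLOW(S) ⊇ {$}; new: +{$}
  S: {$}  A: {$,b}  B: {b}
iter 2: (stable)
  S: {$}  A: {$,b}  B: {b}

FOLLOW(A) = ["$", "b"]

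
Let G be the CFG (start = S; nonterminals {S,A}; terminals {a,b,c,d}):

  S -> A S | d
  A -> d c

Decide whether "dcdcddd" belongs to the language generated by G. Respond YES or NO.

CNF form of G:
  S -> A S | d
  A -> T0 T1
  T0 -> d
  T1 -> c

Fill CYK table bottom-up:
  T[0,0] 'd' = {S,T0}  orig:{S}
  T[1,1] 'c' = {T1}  orig:{}
  T[2,2] 'd' = {S,T0}  orig:{S}
  T[3,3] 'c' = {T1}  orig:{}
  T[4,4] 'd' = {S,T0}  orig:{S}
  T[5,5] 'd' = {S,T0}  orig:{S}
  T[6,6] 'd' = {S,T0}  orig:{S}
  T[0,1] 'dc' = {A}
  T[1,2] 'cd' = ∅
  T[2,3] 'dc' = {A}
  T[3,4] 'cd' = ∅
  T[4,5] 'dd' = ∅
  T[5,6] 'dd' = ∅
  T[0,2] 'dcd' = {S}
  T[1,3] 'cdc' = ∅
  T[2,4] 'dcd' = {S}
  T[3,5] 'cdd' = ∅
  T[4,6] 'ddd' = ∅
  T[0,3] 'dcdc' = ∅
  T[1,4] 'cdcd' = ∅
  T[2,5] 'dcdd' = ∅
  T[3,6] 'cddd' = ∅
  T[0,4] 'dcdcd' = {S}
  T[1,5] 'cdcdd' = ∅
  T[2,6] 'dcddd' = ∅
  T[0,5] 'dcdcdd' = ∅
  T[1,6] 'cdcddd' = ∅
  T[0,6] 'dcdcddd' = ∅

S ∉ T[0,6] ⇒ NO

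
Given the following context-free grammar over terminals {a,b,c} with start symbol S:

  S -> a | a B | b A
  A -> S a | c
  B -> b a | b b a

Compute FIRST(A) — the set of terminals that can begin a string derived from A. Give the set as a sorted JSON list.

FIRST iteration:
round 1:
  A via A→c: +{c}
  B via B→b a: +{b}
  S via S→a: +{a}
  S via S→b A: +{b}
  FIRST[S]={a,b}  FIRST[A]={c}  FIRST[B]={b}
round 2:
  A via A→S a: +{a,b}
  FIRST[S]={a,b}  FIRST[A]={a,b,c}  FIRST[B]={b}
round 3: — fixpoint
  FIRST[S]={a,b}  FIRST[A]={a,b,c}  FIRST[B]={b}

FIRST(A) = ["a", "b", "c"]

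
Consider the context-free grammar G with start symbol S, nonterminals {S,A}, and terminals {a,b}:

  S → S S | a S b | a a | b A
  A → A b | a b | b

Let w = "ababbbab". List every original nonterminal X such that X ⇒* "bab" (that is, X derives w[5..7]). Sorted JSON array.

CNF form of G:
  S -> S S | T0 A | T1 T1 | T1 X2
  A -> A T0 | T1 T0 | b
  T0 -> b
  T1 -> a
  X2 -> S T0

Fill CYK table bottom-up — only the sub-triangle for w[5..7]:
  cell(5,5) b: {A,T0}  orig:{A}
  cell(6,6) a: {T1}  orig:{}
  cell(7,7) b: {A,T0}  orig:{A}
  cell(5,6) ba: ∅
  cell(6,7) ab: {A}
  cell(5,7) bab: {S}

Original NTs in T[5,7] deriving "bab": ["S"]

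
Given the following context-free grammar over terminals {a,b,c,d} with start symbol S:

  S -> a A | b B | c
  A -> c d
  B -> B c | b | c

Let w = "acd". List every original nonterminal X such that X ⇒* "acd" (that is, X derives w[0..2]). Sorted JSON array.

CNF form of G:
  S -> T2 A | T3 B | c
  A -> T0 T1
  B -> B T0 | b | c
  T0 -> c
  T1 -> d
  T2 -> a
  T3 -> b

CYK fill (cells [i..j] with 0 ≤ i ≤ j ≤ 2 only):
  cell(0,0) a: {T2}  orig:{}
  cell(1,1) c: {B,S,T0}  orig:{B,S}
  cell(2,2) d: {T1}  orig:{}
  cell(0,1) ac: ∅
  cell(1,2) cd: {A}
  cell(0,2) acd: {S}

Original NTs in T[0,2] deriving "acd": ["S"]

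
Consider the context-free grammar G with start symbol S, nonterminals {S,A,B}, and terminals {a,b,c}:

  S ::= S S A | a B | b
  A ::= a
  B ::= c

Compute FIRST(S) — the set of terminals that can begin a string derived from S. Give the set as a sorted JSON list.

FIRST sets, iterate to fixpoint:
round 1:
  A via A→a: +{a}
  B via B→c: +{c}
  S via S→a B: +{a}
  S via S→b: +{b}
  FIRST[S]={a,b}  FIRST[A]={a}  FIRST[B]={c}
round 2: (stable)
  FIRST[S]={a,b}  FIRST[A]={a}  FIRST[B]={c}

FIRST(S) = ["a", "b"]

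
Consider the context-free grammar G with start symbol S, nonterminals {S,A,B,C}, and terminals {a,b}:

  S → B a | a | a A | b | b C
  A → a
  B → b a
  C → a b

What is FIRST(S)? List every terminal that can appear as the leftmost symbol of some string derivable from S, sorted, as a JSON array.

FIRST sets, iterate to fixpoint:
round 1:
  A via A→a: +{a}
  B via B→b a: +{b}
  C via C→a b: +{a}
  S via S→B a: +{b}
  S via S→a: +{a}
  S: {a,b}  A: {a}  B: {b}  C: {a}
round 2: done
  S: {a,b}  A: {a}  B: {b}  C: {a}

FIRST(S) = ["a", "b"]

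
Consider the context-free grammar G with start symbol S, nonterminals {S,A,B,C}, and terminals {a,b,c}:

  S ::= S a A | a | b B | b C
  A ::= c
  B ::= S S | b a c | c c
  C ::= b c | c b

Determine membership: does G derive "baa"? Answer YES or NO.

Convert to CNF:
  S -> S X4 | T0 B | T0 C | a
  A -> c
  B -> S S | T0 X3 | T2 T2
  C -> T0 T2 | T2 T0
  T0 -> b
  T1 -> a
  T2 -> c
  X3 -> T1 T2
  X4 -> T1 A

Fill CYK table bottom-up:
  [0..0]={T0}  "b"  orig:{}
  [1..1]={S,T1}  "a"  orig:{S}
  [2..2]={S,T1}  "a"  orig:{S}
  [0..1]=∅  "ba"
  [1..2]={B}  "aa"
  [0..2]={S}  "baa"

S ∈ T[0,2] ⇒ YES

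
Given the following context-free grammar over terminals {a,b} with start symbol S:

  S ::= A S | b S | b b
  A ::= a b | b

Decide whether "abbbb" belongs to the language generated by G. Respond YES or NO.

CNF form of G:
  S -> A S | T1 S | T1 T1
  A -> T0 T1 | b
  T0 -> a
  T1 -> b

CYK fill:
  cell(0,0) a: {T0}  orig:{}
  cell(1,1) b: {A,T1}  orig:{A}
  cell(2,2) b: {A,T1}  orig:{A}
  cell(3,3) b: {A,T1}  orig:{A}
  cell(4,4) b: {A,T1}  orig:{A}
  cell(0,1) ab: {A}
  cell(1,2) bb: {S}
  cell(2,3) bb: {S}
  cell(3,4) bb: {S}
  cell(0,2) abb: ∅
  cell(1,3) bbb: {S}
  cell(2,4) bbb: {S}
  cell(0,3) abbb: {S}
  cell(1,4) bbbb: {S}
  cell(0,4) abbbb: {S}

S ∈ T[0,4] ⇒ YES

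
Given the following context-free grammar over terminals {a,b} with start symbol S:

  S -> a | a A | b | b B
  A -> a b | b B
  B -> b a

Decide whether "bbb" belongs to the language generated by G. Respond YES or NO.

CNF form of G:
  S -> T0 A | T1 B | a | b
  A -> T0 T1 | T1 B
  B -> T1 T0
  T0 -> a
  T1 -> b

CYK table (by increasing span):
  [0..0]={S,T1}  "b"  orig:{S}
  [1..1]={S,T1}  "b"  orig:{S}
  [2..2]={S,T1}  "b"  orig:{S}
  [0..1]=∅  "bb"
  [1..2]=∅  "bb"
  [0..2]=∅  "bbb"

S ∉ T[0,2] ⇒ NO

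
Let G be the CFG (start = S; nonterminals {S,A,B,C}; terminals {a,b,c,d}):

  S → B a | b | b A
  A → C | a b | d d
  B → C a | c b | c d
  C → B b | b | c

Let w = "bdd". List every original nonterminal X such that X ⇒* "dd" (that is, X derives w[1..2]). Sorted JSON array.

Convert to CNF:
  S -> B T1 | T0 A | b
  A -> B T0 | T1 T0 | T2 T2 | b | c
  B -> C T1 | T3 T0 | T3 T2
  C -> B T0 | b | c
  T0 -> b
  T1 -> a
  T2 -> d
  T3 -> c

Fill CYK table bottom-up — only the sub-triangle for w[1..2]:
  [1..1]={T2}  "d"  orig:{}
  [2..2]={T2}  "d"  orig:{}
  [1..2]={A}  "dd"

Original NTs in T[1,2] deriving "dd": ["A"]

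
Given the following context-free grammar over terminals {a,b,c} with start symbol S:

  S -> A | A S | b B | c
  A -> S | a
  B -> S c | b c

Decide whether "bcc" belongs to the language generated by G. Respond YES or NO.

Convert to CNF:
  S -> A S | T0 B | a | c
  A -> A S | T0 B | a | c
  B -> S T1 | T0 T1
  T0 -> b
  T1 -> c

CYK table (by increasing span):
  [0..0]={T0}  "b"  orig:{}
  [1..1]={A,S,T1}  "c"  orig:{A,S}
  [2..2]={A,S,T1}  "c"  orig:{A,S}
  [0..1]={B}  "bc"
  [1..2]={A,B,S}  "cc"
  [0..2]={A,S}  "bcc"

S ∈ T[0,2] ⇒ YES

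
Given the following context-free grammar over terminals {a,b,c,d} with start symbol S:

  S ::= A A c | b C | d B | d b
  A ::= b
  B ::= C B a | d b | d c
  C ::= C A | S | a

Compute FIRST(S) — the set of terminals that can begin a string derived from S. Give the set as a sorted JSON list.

FIRST sets, iterate to fixpoint:
iter 1:
  A via A→b: +{b}
  B via B→d b: +{d}
  C via C→a: +{a}
  S via S→A A c: +{b}
  S via S→d B: +{d}
  FIRST[S]={b,d}  FIRST[A]={b}  FIRST[B]={d}  FIRST[C]={a}
iter 2:
  B via B→C B a: +{a}
  C via C→S: +{b,d}
  FIRST[S]={b,d}  FIRST[A]={b}  FIRST[B]={a,d}  FIRST[C]={a,b,d}
iter 3:
  B via B→C B a: +{b}
  FIRST[S]={b,d}  FIRST[A]={b}  FIRST[B]={a,b,d}  FIRST[C]={a,b,d}
iter 4: — fixpoint
  FIRST[S]={b,d}  FIRST[A]={b}  FIRST[B]={a,b,d}  FIRST[C]={a,b,d}

FIRST(S) = ["b", "d"]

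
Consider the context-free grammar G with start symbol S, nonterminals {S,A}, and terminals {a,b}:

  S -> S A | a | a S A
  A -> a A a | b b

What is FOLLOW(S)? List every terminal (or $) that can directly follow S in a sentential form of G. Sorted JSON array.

FIRST iteration:
iter 1:
  A via A→a A a: +{a}
  A via A→b b: +{b}
  S via S→a: +{a}
  FIRST[S]={a}  FIRST[A]={a,b}
iter 2: (stable)
  FIRST[S]={a}  FIRST[A]={a,b}

Compute FOLLOW by fixpoint:
initialize: $ ∈ FOLLOW(S)
pass 1:
  A→a A a: FOLLOW(A) ⊇ FIRST(a) = {a}; new: +{a}
  S→S A: FOLLOW(S) ⊇ FIRST(A) = {a,b}; new: +{a,b}
  S→S A: FOLLOW(A) ⊇ FOLLOW(S) ⊇ {$,a,b}; new: +{$,b}
  S: {$,a,b}  A: {$,a,b}
pass 2: done
  S: {$,a,b}  A: {$,a,b}

FOLLOW(S) = ["$", "a", "b"]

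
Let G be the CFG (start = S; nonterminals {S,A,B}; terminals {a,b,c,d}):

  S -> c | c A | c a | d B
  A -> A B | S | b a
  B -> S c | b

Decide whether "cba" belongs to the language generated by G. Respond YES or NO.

Convert to CNF:
  S -> T2 A | T2 T1 | T3 B | c
  A -> A B | T0 T1 | T2 A | T2 T1 | T3 B | c
  B -> S T2 | b
  T0 -> b
  T1 -> a
  T2 -> c
  T3 -> d

Fill CYK table bottom-up:
  T[0,0] 'c' = {A,S,T2}  orig:{A,S}
  T[1,1] 'b' = {B,T0}  orig:{B}
  T[2,2] 'a' = {T1}  orig:{}
  T[0,1] 'cb' = {A}
  T[1,2] 'ba' = {A}
  T[0,2] 'cba' = {A,S}

S ∈ T[0,2] ⇒ YES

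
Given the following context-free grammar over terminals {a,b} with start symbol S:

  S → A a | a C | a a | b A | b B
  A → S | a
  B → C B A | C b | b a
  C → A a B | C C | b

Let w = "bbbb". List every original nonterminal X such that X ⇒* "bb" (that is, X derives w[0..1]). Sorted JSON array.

Convert to CNF:
  S -> A T0 | T0 C | T0 T0 | T1 A | T1 B
  A -> A T0 | T0 C | T0 T0 | T1 A | T1 B | a
  B -> C T1 | C X2 | T1 T0
  C -> A X3 | C C | b
  T0 -> a
  T1 -> b
  X2 -> B A
  X3 -> T0 B

Fill CYK table bottom-up (cells [i..j] with 0 ≤ i ≤ j ≤ 1 only):
  T[0,0] 'b' = {C,T1}  orig:{C}
  T[1,1] 'b' = {C,T1}  orig:{C}
  T[0,1] 'bb' = {B,C}

Original NTs in T[0,1] deriving "bb": ["B", "C"]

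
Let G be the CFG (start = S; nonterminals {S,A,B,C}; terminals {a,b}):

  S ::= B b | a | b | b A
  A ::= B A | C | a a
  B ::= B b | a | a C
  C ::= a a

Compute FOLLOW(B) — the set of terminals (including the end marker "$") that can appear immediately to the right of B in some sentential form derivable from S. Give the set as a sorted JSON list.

FIRST iteration:
[1]
  A via A→a a: +{a}
  B via B→a: +{a}
  C via C→a a: +{a}
  S via S→B b: +{a}
  S via S→b: +{b}
  S: {a,b}  A: {a}  B: {a}  C: {a}
[2] (no change)
  S: {a,b}  A: {a}  B: {a}  C: {a}

FOLLOW iteration:
initialize: $ ∈ FOLLOW(S)
[1]
  A→B A: FOLLOW(B) ⊇ FIRST(A) = {a}; new: +{a}
  B→B b: FOLLOW(B) ⊇ FIRST(b) = {b}; new: +{b}
  B→a C: FOLLOW(C) ⊇ FOLLOW(B) ⊇ {a,b}; new: +{a,b}
  S→b A: FOLLOW(A) ⊇ FOLLOW(S) ⊇ {$}; new: +{$}
  FOLLOW(S)={$}  FOLLOW(A)={$}  FOLLOW(B)={a,b}  FOLLOW(C)={a,b}
[2]
  A→C: FOLLOW(C) ⊇ FOLLOW(A) ⊇ {$}; new: +{$}
  FOLLOW(S)={$}  FOLLOW(A)={$}  FOLLOW(B)={a,b}  FOLLOW(C)={$,a,b}
[3] (stable)
  FOLLOW(S)={$}  FOLLOW(A)={$}  FOLLOW(B)={a,b}  FOLLOW(C)={$,a,b}

FOLLOW(B) = ["a", "b"]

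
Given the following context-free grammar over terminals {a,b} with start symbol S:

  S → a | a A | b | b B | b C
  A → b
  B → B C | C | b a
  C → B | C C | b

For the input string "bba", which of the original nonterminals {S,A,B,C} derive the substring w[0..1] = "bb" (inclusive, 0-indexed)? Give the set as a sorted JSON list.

CNF form of G:
  S -> T0 B | T0 C | T1 A | a | b
  A -> b
  B -> B C | C C | T0 T1 | b
  C -> B C | C C | T0 T1 | b
  T0 -> b
  T1 -> a

CYK table (by increasing span), restricted to cells inside w[0..1]:
  T[0,0] 'b' = {A,B,C,S,T0}  orig:{A,B,C,S}
  T[1,1] 'b' = {A,B,C,S,T0}  orig:{A,B,C,S}
  T[0,1] 'bb' = {B,C,S}

Original NTs in T[0,1] deriving "bb": ["B", "C", "S"]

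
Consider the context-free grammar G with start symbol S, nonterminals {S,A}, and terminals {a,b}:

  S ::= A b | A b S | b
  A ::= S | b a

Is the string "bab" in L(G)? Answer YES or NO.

Convert to CNF:
  S -> A T0 | A X3 | b
  A -> A T0 | A X2 | T0 T1 | b
  T0 -> b
  T1 -> a
  X2 -> T0 S
  X3 -> T0 S

CYK fill:
  cell(0,0) b: {A,S,T0}  orig:{A,S}
  cell(1,1) a: {T1}  orig:{}
  cell(2,2) b: {A,S,T0}  orig:{A,S}
  cell(0,1) ba: {A}
  cell(1,2) ab: ∅
  cell(0,2) bab: {A,S}

S ∈ T[0,2] ⇒ YES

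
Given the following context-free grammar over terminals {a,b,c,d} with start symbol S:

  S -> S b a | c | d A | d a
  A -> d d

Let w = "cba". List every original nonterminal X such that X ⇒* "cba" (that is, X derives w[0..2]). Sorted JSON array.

CNF form of G:
  S -> S X3 | T0 A | T0 T2 | c
  A -> T0 T0
  T0 -> d
  T1 -> b
  T2 -> a
  X3 -> T1 T2

Fill CYK table bottom-up (cells [i..j] with 0 ≤ i ≤ j ≤ 2 only):
  cell(0,0) c: {S}
  cell(1,1) b: {T1}  orig:{}
  cell(2,2) a: {T2}  orig:{}
  cell(0,1) cb: ∅
  cell(1,2) ba: {X3}  orig:{}
  cell(0,2) cba: {S}

Original NTs in T[0,2] deriving "cba": ["S"]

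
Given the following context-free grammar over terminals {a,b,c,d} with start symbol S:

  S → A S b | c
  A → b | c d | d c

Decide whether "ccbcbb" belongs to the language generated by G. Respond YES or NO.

CNF form of G:
  S -> A X3 | c
  A -> T0 T1 | T1 T0 | b
  T0 -> c
  T1 -> d
  T2 -> b
  X3 -> S T2

Fill CYK table bottom-up:
  [0..0]={S,T0}  "c"  orig:{S}
  [1..1]={S,T0}  "c"  orig:{S}
  [2..2]={A,T2}  "b"  orig:{A}
  [3..3]={S,T0}  "c"  orig:{S}
  [4..4]={A,T2}  "b"  orig:{A}
  [5..5]={A,T2}  "b"  orig:{A}
  [0..1]=∅  "cc"
  [1..2]={X3}  "cb"  orig:{}
  [2..3]=∅  "bc"
  [3..4]={X3}  "cb"  orig:{}
  [4..5]=∅  "bb"
  [0..2]=∅  "ccb"
  [1..3]=∅  "cbc"
  [2..4]={S}  "bcb"
  [3..5]=∅  "cbb"
  [0..3]=∅  "ccbc"
  [1..4]=∅  "cbcb"
  [2..5]={X3}  "bcbb"  orig:{}
  [0..4]=∅  "ccbcb"
  [1..5]=∅  "cbcbb"
  [0..5]=∅  "ccbcbb"

S ∉ T[0,5] ⇒ NO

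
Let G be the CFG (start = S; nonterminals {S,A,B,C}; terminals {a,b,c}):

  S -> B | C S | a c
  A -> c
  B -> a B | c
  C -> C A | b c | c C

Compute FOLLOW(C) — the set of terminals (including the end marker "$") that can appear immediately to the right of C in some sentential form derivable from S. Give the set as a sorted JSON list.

FIRST iteration:
pass 1:
  A via A→c: +{c}
  B via B→a B: +{a}
  B via B→c: +{c}
  C via C→b c: +{b}
  C via C→c C: +{c}
  S via S→B: +{a,c}
  S via S→C S: +{b}
  FIRST[S]={a,b,c}  FIRST[A]={c}  FIRST[B]={a,c}  FIRST[C]={b,c}
pass 2: (stable)
  FIRST[S]={a,b,c}  FIRST[A]={c}  FIRST[B]={a,c}  FIRST[C]={b,c}

Compute FOLLOW by fixpoint:
initialize: $ ∈ FOLLOW(S)
[1]
  C→C A: FOLLOW(C) ⊇ FIRST(A) = {c}; new: +{c}
  C→C A: FOLLOW(A) ⊇ FOLLOW(C) ⊇ {c}; new: +{c}
  S→B: FOLLOW(B) ⊇ FOLLOW(S) ⊇ {$}; new: +{$}
  S→C S: FOLLOW(C) ⊇ FIRST(S) = {a,b,c}; new: +{a,b}
  FOLLOW(S)={$}  FOLLOW(A)={c}  FOLLOW(B)={$}  FOLLOW(C)={a,b,c}
[2]
  C→C A: FOLLOW(A) ⊇ FOLLOW(C) ⊇ {a,b,c}; new: +{a,b}
  FOLLOW(S)={$}  FOLLOW(A)={a,b,c}  FOLLOW(B)={$}  FOLLOW(C)={a,b,c}
[3] (stable)
  FOLLOW(S)={$}  FOLLOW(A)={a,b,c}  FOLLOW(B)={$}  FOLLOW(C)={a,b,c}

FOLLOW(C) = ["a", "b", "c"]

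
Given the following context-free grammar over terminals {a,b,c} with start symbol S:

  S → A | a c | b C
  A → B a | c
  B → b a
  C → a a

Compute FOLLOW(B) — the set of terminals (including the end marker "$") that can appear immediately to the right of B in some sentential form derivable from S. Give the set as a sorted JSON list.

FIRST sets, iterate to fixpoint:
iter 1:
  A via A→c: +{c}
  B via B→b a: +{b}
  C via C→a a: +{a}
  S via S→A: +{c}
  S via S→a c: +{a}
  S via S→b C: +{b}
  FIRST[S]={a,b,c}  FIRST[A]={c}  FIRST[B]={b}  FIRST[C]={a}
iter 2:
  A via A→B a: +{b}
  FIRST[S]={a,b,c}  FIRST[A]={b,c}  FIRST[B]={b}  FIRST[C]={a}
iter 3: (stable)
  FIRST[S]={a,b,c}  FIRST[A]={b,c}  FIRST[B]={b}  FIRST[C]={a}

Compute FOLLOW by fixpoint:
FOLLOW(S) := {$}
round 1:
  A→B a: FOLLOW(B) ⊇ FIRST(a) = {a}; new: +{a}
  S→A: FOLLOW(A) ⊇ FOLLOW(S) ⊇ {$}; new: +{$}
  S→b C: FOLLOW(C) ⊇ FOLLOW(S) ⊇ {$}; new: +{$}
  FOLLOW[S]={$}  FOLLOW[A]={$}  FOLLOW[B]={a}  FOLLOW[C]={$}
round 2: (stable)
  FOLLOW[S]={$}  FOLLOW[A]={$}  FOLLOW[B]={a}  FOLLOW[C]={$}

FOLLOW(B) = ["a"]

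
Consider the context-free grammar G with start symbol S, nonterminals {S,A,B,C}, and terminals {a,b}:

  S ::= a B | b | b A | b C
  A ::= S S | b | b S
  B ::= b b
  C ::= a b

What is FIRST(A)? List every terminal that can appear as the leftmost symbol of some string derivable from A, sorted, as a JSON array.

FIRST sets, iterate to fixpoint:
[1]
  A via A→b: +{b}
  B via B→b b: +{b}
  C via C→a b: +{a}
  S via S→a B: +{a}
  S via S→b: +{b}
  FIRST[S]={a,b}  FIRST[A]={b}  FIRST[B]={b}  FIRST[C]={a}
[2]
  A via A→S S: +{a}
  FIRST[S]={a,b}  FIRST[A]={a,b}  FIRST[B]={b}  FIRST[C]={a}
[3] done
  FIRST[S]={a,b}  FIRST[A]={a,b}  FIRST[B]={b}  FIRST[C]={a}

FIRST(A) = ["a", "b"]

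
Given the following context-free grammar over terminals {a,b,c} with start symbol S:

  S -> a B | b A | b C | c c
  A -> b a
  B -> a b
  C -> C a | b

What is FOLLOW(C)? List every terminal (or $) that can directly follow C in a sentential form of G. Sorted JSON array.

Compute FIRST by fixpoint:
iter 1:
  A via A→b a: +{b}
  B via B→a b: +{a}
  C via C→b: +{b}
  S via S→a B: +{a}
  S via S→b A: +{b}
  S via S→c c: +{c}
  S: {a,b,c}  A: {b}  B: {a}  C: {b}
iter 2: done
  S: {a,b,c}  A: {b}  B: {a}  C: {b}

FOLLOW iteration:
seed FOLLOW(S) with $
iter 1:
  C→C a: FOLLOW(C) ⊇ FIRST(a) = {a}; new: +{a}
  S→a B: FOLLOW(B) ⊇ FOLLOW(S) ⊇ {$}; new: +{$}
  S→b A: FOLLOW(A) ⊇ FOLLOW(S) ⊇ {$}; new: +{$}
  S→b C: FOLLOW(C) ⊇ FOLLOW(S) ⊇ {$}; new: +{$}
  S: {$}  A: {$}  B: {$}  C: {$,a}
iter 2: — fixpoint
  S: {$}  A: {$}  B: {$}  C: {$,a}

FOLLOW(C) = ["$", "a"]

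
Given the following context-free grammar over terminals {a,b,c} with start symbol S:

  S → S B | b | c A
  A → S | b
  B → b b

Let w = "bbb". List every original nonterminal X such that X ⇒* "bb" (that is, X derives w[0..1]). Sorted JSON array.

Convert to CNF:
  S -> S B | T0 A | b
  A -> S B | T0 A | b
  B -> T1 T1
  T0 -> c
  T1 -> b

CYK fill — only the sub-triangle for w[0..1]:
  cell(0,0) b: {A,S,T1}  orig:{A,S}
  cell(1,1) b: {A,S,T1}  orig:{A,S}
  cell(0,1) bb: {B}

Original NTs in T[0,1] deriving "bb": ["B"]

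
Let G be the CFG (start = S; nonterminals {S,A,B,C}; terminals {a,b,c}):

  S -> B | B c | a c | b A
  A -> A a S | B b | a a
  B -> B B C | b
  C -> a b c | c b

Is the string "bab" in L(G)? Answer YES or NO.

Convert to CNF:
  S -> B T2 | B X6 | T0 T2 | T1 A | b
  A -> A X3 | B T1 | T0 T0
  B -> B X4 | b
  C -> T0 X5 | T2 T1
  T0 -> a
  T1 -> b
  T2 -> c
  X3 -> T0 S
  X4 -> B C
  X5 -> T1 T2
  X6 -> B C

Fill CYK table bottom-up:
  cell(0,0) b: {B,S,T1}  orig:{B,S}
  cell(1,1) a: {T0}  orig:{}
  cell(2,2) b: {B,S,T1}  orig:{B,S}
  cell(0,1) ba: ∅
  cell(1,2) ab: {X3}  orig:{}
  cell(0,2) bab: ∅

S ∉ T[0,2] ⇒ NO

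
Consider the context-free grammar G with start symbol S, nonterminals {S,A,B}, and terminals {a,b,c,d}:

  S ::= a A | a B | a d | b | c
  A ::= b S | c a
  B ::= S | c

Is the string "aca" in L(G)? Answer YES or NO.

Convert to CNF:
  S -> T2 A | T2 B | T2 T3 | b | c
  A -> T0 S | T1 T2
  B -> T2 A | T2 B | T2 T3 | b | c
  T0 -> b
  T1 -> c
  T2 -> a
  T3 -> d

CYK table (by increasing span):
  cell(0,0) a: {T2}  orig:{}
  cell(1,1) c: {B,S,T1}  orig:{B,S}
  cell(2,2) a: {T2}  orig:{}
  cell(0,1) ac: {B,S}
  cell(1,2) ca: {A}
  cell(0,2) aca: {B,S}

S ∈ T[0,2] ⇒ YES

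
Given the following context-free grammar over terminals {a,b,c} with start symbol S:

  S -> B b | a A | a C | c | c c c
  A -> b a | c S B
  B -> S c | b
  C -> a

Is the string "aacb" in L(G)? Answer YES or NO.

CNF form of G:
  S -> B T0 | T1 A | T1 C | T2 X4 | c
  A -> T0 T1 | T2 X3
  B -> S T2 | b
  C -> a
  T0 -> b
  T1 -> a
  T2 -> c
  X3 -> S B
  X4 -> T2 T2

CYK table (by increasing span):
  [0..0]={C,T1}  "a"  orig:{C}
  [1..1]={C,T1}  "a"  orig:{C}
  [2..2]={S,T2}  "c"  orig:{S}
  [3..3]={B,T0}  "b"  orig:{B}
  [0..1]={S}  "aa"
  [1..2]=∅  "ac"
  [2..3]={X3}  "cb"  orig:{}
  [0..2]={B}  "aac"
  [1..3]=∅  "acb"
  [0..3]={S}  "aacb"

S ∈ T[0,3] ⇒ YES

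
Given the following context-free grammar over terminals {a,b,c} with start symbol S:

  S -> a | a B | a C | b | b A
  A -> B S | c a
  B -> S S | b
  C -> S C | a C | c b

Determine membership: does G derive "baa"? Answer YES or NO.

Convert to CNF:
  S -> T1 B | T1 C | T2 A | a | b
  A -> B S | T0 T1
  B -> S S | b
  C -> S C | T0 T2 | T1 C
  T0 -> c
  T1 -> a
  T2 -> b

CYK fill:
  T[0,0] 'b' = {B,S,T2}  orig:{B,S}
  T[1,1] 'a' = {S,T1}  orig:{S}
  T[2,2] 'a' = {S,T1}  orig:{S}
  T[0,1] 'ba' = {A,B}
  T[1,2] 'aa' = {B}
  T[0,2] 'baa' = {A}

S ∉ T[0,2] ⇒ NO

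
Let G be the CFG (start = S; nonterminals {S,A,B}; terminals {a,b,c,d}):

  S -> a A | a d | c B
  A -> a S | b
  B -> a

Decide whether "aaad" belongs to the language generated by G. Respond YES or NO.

CNF form of G:
  S -> T0 A | T0 T1 | T2 B
  A -> T0 S | b
  B -> a
  T0 -> a
  T1 -> d
  T2 -> c

Fill CYK table bottom-up:
  [0..0]={B,T0}  "a"  orig:{B}
  [1..1]={B,T0}  "a"  orig:{B}
  [2..2]={B,T0}  "a"  orig:{B}
  [3..3]={T1}  "d"  orig:{}
  [0..1]=∅  "aa"
  [1..2]=∅  "aa"
  [2..3]={S}  "ad"
  [0..2]=∅  "aaa"
  [1..3]={A}  "aad"
  [0..3]={S}  "aaad"

S ∈ T[0,3] ⇒ YES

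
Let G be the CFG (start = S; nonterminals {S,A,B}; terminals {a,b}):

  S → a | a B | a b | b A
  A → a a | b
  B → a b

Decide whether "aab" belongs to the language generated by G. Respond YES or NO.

Convert to CNF:
  S -> T0 B | T0 T1 | T1 A | a
  A -> T0 T0 | b
  B -> T0 T1
  T0 -> a
  T1 -> b

CYK table (by increasing span):
  T[0,0] 'a' = {S,T0}  orig:{S}
  T[1,1] 'a' = {S,T0}  orig:{S}
  T[2,2] 'b' = {A,T1}  orig:{A}
  T[0,1] 'aa' = {A}
  T[1,2] 'ab' = {B,S}
  T[0,2] 'aab' = {S}

S ∈ T[0,2] ⇒ YES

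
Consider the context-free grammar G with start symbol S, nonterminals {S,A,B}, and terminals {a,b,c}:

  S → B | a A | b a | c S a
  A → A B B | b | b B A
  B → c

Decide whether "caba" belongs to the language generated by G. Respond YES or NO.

Convert to CNF:
  S -> T0 T1 | T1 A | T2 X5 | c
  A -> A X3 | T0 X4 | b
  B -> c
  T0 -> b
  T1 -> a
  T2 -> c
  X3 -> B B
  X4 -> B A
  X5 -> S T1

CYK table (by increasing span):
  [0..0]={B,S,T2}  "c"  orig:{B,S}
  [1..1]={T1}  "a"  orig:{}
  [2..2]={A,T0}  "b"  orig:{A}
  [3..3]={T1}  "a"  orig:{}
  [0..1]={X5}  "ca"  orig:{}
  [1..2]={S}  "ab"
  [2..3]={S}  "ba"
  [0..2]=∅  "cab"
  [1..3]={X5}  "aba"  orig:{}
  [0..3]={S}  "caba"

S ∈ T[0,3] ⇒ YES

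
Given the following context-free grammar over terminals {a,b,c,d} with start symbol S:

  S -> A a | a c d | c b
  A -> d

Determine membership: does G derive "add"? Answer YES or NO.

Convert to CNF:
  S -> A T0 | T0 X4 | T1 T3
  A -> d
  T0 -> a
  T1 -> c
  T2 -> d
  T3 -> b
  X4 -> T1 T2

CYK fill:
  [0..0]={T0}  "a"  orig:{}
  [1..1]={A,T2}  "d"  orig:{A}
  [2..2]={A,T2}  "d"  orig:{A}
  [0..1]=∅  "ad"
  [1..2]=∅  "dd"
  [0..2]=∅  "add"

S ∉ T[0,2] ⇒ NO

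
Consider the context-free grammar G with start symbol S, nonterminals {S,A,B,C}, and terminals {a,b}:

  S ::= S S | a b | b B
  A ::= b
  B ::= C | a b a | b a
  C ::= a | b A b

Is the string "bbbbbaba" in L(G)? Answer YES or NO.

CNF form of G:
  S -> S S | T0 T1 | T1 B
  A -> b
  B -> T0 X2 | T1 T0 | T1 X3 | a
  C -> T1 X4 | a
  T0 -> a
  T1 -> b
  X2 -> T1 T0
  X3 -> A T1
  X4 -> A T1

CYK table (by increasing span):
  T[0,0] 'b' = {A,T1}  orig:{A}
  T[1,1] 'b' = {A,T1}  orig:{A}
  T[2,2] 'b' = {A,T1}  orig:{A}
  T[3,3] 'b' = {A,T1}  orig:{A}
  T[4,4] 'b' = {A,T1}  orig:{A}
  T[5,5] 'a' = {B,C,T0}  orig:{B,C}
  T[6,6] 'b' = {A,T1}  orig:{A}
  T[7,7] 'a' = {B,C,T0}  orig:{B,C}
  T[0,1] 'bb' = {X3,X4}  orig:{}
  T[1,2] 'bb' = {X3,X4}  orig:{}
  T[2,3] 'bb' = {X3,X4}  orig:{}
  T[3,4] 'bb' = {X3,X4}  orig:{}
  T[4,5] 'ba' = {B,S,X2}  orig:{B,S}
  T[5,6] 'ab' = {S}
  T[6,7] 'ba' = {B,S,X2}  orig:{B,S}
  T[0,2] 'bbb' = {B,C}
  T[1,3] 'bbb' = {B,C}
  T[2,4] 'bbb' = {B,C}
  T[3,5] 'bba' = {S}
  T[4,6] 'bab' = ∅
  T[5,7] 'aba' = {B}
  T[0,3] 'bbbb' = {S}
  T[1,4] 'bbbb' = {S}
  T[2,5] 'bbba' = ∅
  T[3,6] 'bbab' = ∅
  T[4,7] 'baba' = {S}
  T[0,4] 'bbbbb' = ∅
  T[1,5] 'bbbba' = ∅
  T[2,6] 'bbbab' = ∅
  T[3,7] 'bbaba' = {S}
  T[0,5] 'bbbbba' = {S}
  T[1,6] 'bbbbab' = {S}
  T[2,7] 'bbbaba' = ∅
  T[0,6] 'bbbbbab' = ∅
  T[1,7] 'bbbbaba' = ∅
  T[0,7] 'bbbbbaba' = {S}

S ∈ T[0,7] ⇒ YES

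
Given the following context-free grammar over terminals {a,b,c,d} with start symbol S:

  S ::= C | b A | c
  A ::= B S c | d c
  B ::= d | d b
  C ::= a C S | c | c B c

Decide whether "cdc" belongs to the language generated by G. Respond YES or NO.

CNF form of G:
  S -> T0 X8 | T2 A | T3 X7 | c
  A -> B X4 | T1 T0
  B -> T1 T2 | d
  C -> T0 X6 | T3 X5 | c
  T0 -> c
  T1 -> d
  T2 -> b
  T3 -> a
  X4 -> S T0
  X5 -> C S
  X6 -> B T0
  X7 -> C S
  X8 -> B T0

CYK table (by increasing span):
  [0..0]={C,S,T0}  "c"  orig:{C,S}
  [1..1]={B,T1}  "d"  orig:{B}
  [2..2]={C,S,T0}  "c"  orig:{C,S}
  [0..1]=∅  "cd"
  [1..2]={A,X6,X8}  "dc"  orig:{A}
  [0..2]={C,S}  "cdc"

S ∈ T[0,2] ⇒ YES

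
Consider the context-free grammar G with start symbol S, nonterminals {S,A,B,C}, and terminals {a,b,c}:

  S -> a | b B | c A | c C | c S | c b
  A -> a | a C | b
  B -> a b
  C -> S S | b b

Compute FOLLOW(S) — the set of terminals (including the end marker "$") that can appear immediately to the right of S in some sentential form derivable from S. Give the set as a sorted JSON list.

FIRST sets, iterate to fixpoint:
iter 1:
  A via A→a: +{a}
  A via A→b: +{b}
  B via B→a b: +{a}
  C via C→b b: +{b}
  S via S→a: +{a}
  S via S→b B: +{b}
  S via S→c A: +{c}
  FIRST[S]={a,b,c}  FIRST[A]={a,b}  FIRST[B]={a}  FIRST[C]={b}
iter 2:
  C via C→S S: +{a,c}
  FIRST[S]={a,b,c}  FIRST[A]={a,b}  FIRST[B]={a}  FIRST[C]={a,b,c}
iter 3: — fixpoint
  FIRST[S]={a,b,c}  FIRST[A]={a,b}  FIRST[B]={a}  FIRST[C]={a,b,c}

Compute FOLLOW by fixpoint:
FOLLOW(S) := {$}
round 1:
  C→S S: FOLLOW(S) ⊇ FIRST(S) = {a,b,c}; new: +{a,b,c}
  S→b B: FOLLOW(B) ⊇ FOLLOW(S) ⊇ {$,a,b,c}; new: +{$,a,b,c}
  S→c A: FOLLOW(A) ⊇ FOLLOW(S) ⊇ {$,a,b,c}; new: +{$,a,b,c}
  S→c C: FOLLOW(C) ⊇ FOLLOW(S) ⊇ {$,a,b,c}; new: +{$,a,b,c}
  S: {$,a,b,c}  A: {$,a,b,c}  B: {$,a,b,c}  C: {$,a,b,c}
round 2: (stable)
  S: {$,a,b,c}  A: {$,a,b,c}  B: {$,a,b,c}  C: {$,a,b,c}

FOLLOW(S) = ["$", "a", "b", "c"]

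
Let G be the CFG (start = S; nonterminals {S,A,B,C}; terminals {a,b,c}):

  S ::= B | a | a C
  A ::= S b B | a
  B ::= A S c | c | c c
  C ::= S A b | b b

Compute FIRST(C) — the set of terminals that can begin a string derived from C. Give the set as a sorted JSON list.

FIRST sets, iterate to fixpoint:
round 1:
  A via A→a: +{a}
  B via B→A S c: +{a}
  B via B→c: +{c}
  C via C→b b: +{b}
  S via S→B: +{a,c}
  S: {a,c}  A: {a}  B: {a,c}  C: {b}
round 2:
  A via A→S b B: +{c}
  C via C→S A b: +{a,c}
  S: {a,c}  A: {a,c}  B: {a,c}  C: {a,b,c}
round 3: (stable)
  S: {a,c}  A: {a,c}  B: {a,c}  C: {a,b,c}

FIRST(C) = ["a", "b", "c"]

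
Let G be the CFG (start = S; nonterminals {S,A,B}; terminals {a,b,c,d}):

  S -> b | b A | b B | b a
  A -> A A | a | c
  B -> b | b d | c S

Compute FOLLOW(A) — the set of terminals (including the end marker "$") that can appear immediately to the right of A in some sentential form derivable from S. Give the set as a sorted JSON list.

FIRST sets, iterate to fixpoint:
iter 1:
  A via A→a: +{a}
  A via A→c: +{c}
  B via B→b: +{b}
  B via B→c S: +{c}
  S via S→b: +{b}
  FIRST[S]={b}  FIRST[A]={a,c}  FIRST[B]={b,c}
iter 2: done
  FIRST[S]={b}  FIRST[A]={a,c}  FIRST[B]={b,c}

FOLLOW iteration:
initialize: $ ∈ FOLLOW(S)
[1]
  A→A A: FOLLOW(A) ⊇ FIRST(A) = {a,c}; new: +{a,c}
  S→b A: FOLLOW(A) ⊇ FOLLOW(S) ⊇ {$}; new: +{$}
  S→b B: FOLLOW(B) ⊇ FOLLOW(S) ⊇ {$}; new: +{$}
  S: {$}  A: {$,a,c}  B: {$}
[2] (stable)
  S: {$}  A: {$,a,c}  B: {$}

FOLLOW(A) = ["$", "a", "c"]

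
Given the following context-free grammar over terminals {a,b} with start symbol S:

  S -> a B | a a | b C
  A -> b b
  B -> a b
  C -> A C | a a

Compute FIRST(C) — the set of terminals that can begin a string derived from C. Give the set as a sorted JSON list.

Compute FIRST by fixpoint:
iter 1:
  A via A→b b: +{b}
  B via B→a b: +{a}
  C via C→A C: +{b}
  C via C→a a: +{a}
  S via S→a B: +{a}
  S via S→b C: +{b}
  FIRST(S)={a,b}  FIRST(A)={b}  FIRST(B)={a}  FIRST(C)={a,b}
iter 2: done
  FIRST(S)={a,b}  FIRST(A)={b}  FIRST(B)={a}  FIRST(C)={a,b}

FIRST(C) = ["a", "b"]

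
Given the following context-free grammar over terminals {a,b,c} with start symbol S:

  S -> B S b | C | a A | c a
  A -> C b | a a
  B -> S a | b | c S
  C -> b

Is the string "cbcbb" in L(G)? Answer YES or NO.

Convert to CNF:
  S -> B X3 | T1 A | T2 T1 | b
  A -> C T0 | T1 T1
  B -> S T1 | T2 S | b
  C -> b
  T0 -> b
  T1 -> a
  T2 -> c
  X3 -> S T0

Fill CYK table bottom-up:
  cell(0,0) c: {T2}  orig:{}
  cell(1,1) b: {B,C,S,T0}  orig:{B,C,S}
  cell(2,2) c: {T2}  orig:{}
  cell(3,3) b: {B,C,S,T0}  orig:{B,C,S}
  cell(4,4) b: {B,C,S,T0}  orig:{B,C,S}
  cell(0,1) cb: {B}
  cell(1,2) bc: ∅
  cell(2,3) cb: {B}
  cell(3,4) bb: {A,X3}  orig:{A}
  cell(0,2) cbc: ∅
  cell(1,3) bcb: ∅
  cell(2,4) cbb: ∅
  cell(0,3) cbcb: ∅
  cell(1,4) bcbb: ∅
  cell(0,4) cbcbb: ∅

S ∉ T[0,4] ⇒ NO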